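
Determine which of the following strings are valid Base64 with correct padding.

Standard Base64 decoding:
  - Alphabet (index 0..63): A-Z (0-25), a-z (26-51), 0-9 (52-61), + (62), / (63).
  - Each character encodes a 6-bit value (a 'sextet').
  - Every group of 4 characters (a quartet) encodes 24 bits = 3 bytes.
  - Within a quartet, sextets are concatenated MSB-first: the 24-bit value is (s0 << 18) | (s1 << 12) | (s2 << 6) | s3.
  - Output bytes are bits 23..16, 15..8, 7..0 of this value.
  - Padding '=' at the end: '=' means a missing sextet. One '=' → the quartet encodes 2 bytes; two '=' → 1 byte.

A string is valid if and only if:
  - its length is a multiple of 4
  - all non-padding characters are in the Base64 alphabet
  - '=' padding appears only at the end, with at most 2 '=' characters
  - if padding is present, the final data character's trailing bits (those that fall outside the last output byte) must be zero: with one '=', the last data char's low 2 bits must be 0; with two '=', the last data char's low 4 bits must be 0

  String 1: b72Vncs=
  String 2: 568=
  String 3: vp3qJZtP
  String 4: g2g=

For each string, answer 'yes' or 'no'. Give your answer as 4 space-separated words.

Answer: yes yes yes yes

Derivation:
String 1: 'b72Vncs=' → valid
String 2: '568=' → valid
String 3: 'vp3qJZtP' → valid
String 4: 'g2g=' → valid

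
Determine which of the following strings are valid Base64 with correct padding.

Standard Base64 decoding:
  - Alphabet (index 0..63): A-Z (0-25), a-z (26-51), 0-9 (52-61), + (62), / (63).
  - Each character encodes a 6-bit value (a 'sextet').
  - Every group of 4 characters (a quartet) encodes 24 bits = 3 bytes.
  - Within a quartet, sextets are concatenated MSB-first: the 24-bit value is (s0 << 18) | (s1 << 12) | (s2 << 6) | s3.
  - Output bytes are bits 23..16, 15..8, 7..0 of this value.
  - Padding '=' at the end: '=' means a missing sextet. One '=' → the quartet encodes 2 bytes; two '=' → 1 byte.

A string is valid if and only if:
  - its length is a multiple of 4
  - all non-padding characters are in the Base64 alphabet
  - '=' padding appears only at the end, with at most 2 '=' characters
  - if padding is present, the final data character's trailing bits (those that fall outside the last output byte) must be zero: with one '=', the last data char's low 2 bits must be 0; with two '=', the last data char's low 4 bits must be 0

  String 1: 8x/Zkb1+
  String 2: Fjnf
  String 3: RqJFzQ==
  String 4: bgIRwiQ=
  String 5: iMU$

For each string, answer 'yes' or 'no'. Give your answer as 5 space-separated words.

String 1: '8x/Zkb1+' → valid
String 2: 'Fjnf' → valid
String 3: 'RqJFzQ==' → valid
String 4: 'bgIRwiQ=' → valid
String 5: 'iMU$' → invalid (bad char(s): ['$'])

Answer: yes yes yes yes no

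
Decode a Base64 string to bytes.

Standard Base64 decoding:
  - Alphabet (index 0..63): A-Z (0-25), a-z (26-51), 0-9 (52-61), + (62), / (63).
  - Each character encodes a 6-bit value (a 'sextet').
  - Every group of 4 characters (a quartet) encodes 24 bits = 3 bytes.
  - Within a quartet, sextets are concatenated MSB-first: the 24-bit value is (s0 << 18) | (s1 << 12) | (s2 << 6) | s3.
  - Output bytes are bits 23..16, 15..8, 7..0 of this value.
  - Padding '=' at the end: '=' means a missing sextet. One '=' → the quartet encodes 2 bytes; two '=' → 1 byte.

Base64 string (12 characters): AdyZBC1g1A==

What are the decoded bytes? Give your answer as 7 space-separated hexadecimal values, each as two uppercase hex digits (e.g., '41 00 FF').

After char 0 ('A'=0): chars_in_quartet=1 acc=0x0 bytes_emitted=0
After char 1 ('d'=29): chars_in_quartet=2 acc=0x1D bytes_emitted=0
After char 2 ('y'=50): chars_in_quartet=3 acc=0x772 bytes_emitted=0
After char 3 ('Z'=25): chars_in_quartet=4 acc=0x1DC99 -> emit 01 DC 99, reset; bytes_emitted=3
After char 4 ('B'=1): chars_in_quartet=1 acc=0x1 bytes_emitted=3
After char 5 ('C'=2): chars_in_quartet=2 acc=0x42 bytes_emitted=3
After char 6 ('1'=53): chars_in_quartet=3 acc=0x10B5 bytes_emitted=3
After char 7 ('g'=32): chars_in_quartet=4 acc=0x42D60 -> emit 04 2D 60, reset; bytes_emitted=6
After char 8 ('1'=53): chars_in_quartet=1 acc=0x35 bytes_emitted=6
After char 9 ('A'=0): chars_in_quartet=2 acc=0xD40 bytes_emitted=6
Padding '==': partial quartet acc=0xD40 -> emit D4; bytes_emitted=7

Answer: 01 DC 99 04 2D 60 D4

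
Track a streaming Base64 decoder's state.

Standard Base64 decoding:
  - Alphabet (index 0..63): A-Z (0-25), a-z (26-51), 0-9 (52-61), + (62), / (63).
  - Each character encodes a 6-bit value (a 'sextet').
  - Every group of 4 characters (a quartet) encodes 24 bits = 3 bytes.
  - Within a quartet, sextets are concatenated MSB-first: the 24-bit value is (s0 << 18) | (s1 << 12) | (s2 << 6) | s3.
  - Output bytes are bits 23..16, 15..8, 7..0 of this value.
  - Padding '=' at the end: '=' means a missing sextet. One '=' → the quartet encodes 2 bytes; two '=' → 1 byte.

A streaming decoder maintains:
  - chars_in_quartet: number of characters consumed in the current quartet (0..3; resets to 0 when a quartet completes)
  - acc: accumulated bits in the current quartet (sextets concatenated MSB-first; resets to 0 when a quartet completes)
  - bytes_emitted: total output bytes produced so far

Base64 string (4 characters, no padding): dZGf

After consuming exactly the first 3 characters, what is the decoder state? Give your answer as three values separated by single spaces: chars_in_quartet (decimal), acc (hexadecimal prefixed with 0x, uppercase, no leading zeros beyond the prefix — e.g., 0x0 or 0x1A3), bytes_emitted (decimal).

Answer: 3 0x1D646 0

Derivation:
After char 0 ('d'=29): chars_in_quartet=1 acc=0x1D bytes_emitted=0
After char 1 ('Z'=25): chars_in_quartet=2 acc=0x759 bytes_emitted=0
After char 2 ('G'=6): chars_in_quartet=3 acc=0x1D646 bytes_emitted=0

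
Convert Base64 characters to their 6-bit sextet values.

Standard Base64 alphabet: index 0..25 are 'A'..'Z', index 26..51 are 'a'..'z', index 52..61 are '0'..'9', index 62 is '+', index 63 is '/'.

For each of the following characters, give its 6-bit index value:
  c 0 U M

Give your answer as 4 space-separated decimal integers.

Answer: 28 52 20 12

Derivation:
'c': a..z range, 26 + ord('c') − ord('a') = 28
'0': 0..9 range, 52 + ord('0') − ord('0') = 52
'U': A..Z range, ord('U') − ord('A') = 20
'M': A..Z range, ord('M') − ord('A') = 12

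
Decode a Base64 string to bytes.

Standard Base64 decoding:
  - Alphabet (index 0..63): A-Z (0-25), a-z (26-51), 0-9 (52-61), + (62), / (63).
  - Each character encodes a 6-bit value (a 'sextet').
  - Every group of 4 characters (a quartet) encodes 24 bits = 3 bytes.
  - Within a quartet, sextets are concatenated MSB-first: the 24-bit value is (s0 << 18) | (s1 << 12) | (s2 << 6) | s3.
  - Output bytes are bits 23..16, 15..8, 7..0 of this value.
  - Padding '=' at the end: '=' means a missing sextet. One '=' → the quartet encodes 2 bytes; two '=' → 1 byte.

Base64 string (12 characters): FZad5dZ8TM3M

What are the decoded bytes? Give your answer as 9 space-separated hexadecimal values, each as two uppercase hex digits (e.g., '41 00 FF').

After char 0 ('F'=5): chars_in_quartet=1 acc=0x5 bytes_emitted=0
After char 1 ('Z'=25): chars_in_quartet=2 acc=0x159 bytes_emitted=0
After char 2 ('a'=26): chars_in_quartet=3 acc=0x565A bytes_emitted=0
After char 3 ('d'=29): chars_in_quartet=4 acc=0x15969D -> emit 15 96 9D, reset; bytes_emitted=3
After char 4 ('5'=57): chars_in_quartet=1 acc=0x39 bytes_emitted=3
After char 5 ('d'=29): chars_in_quartet=2 acc=0xE5D bytes_emitted=3
After char 6 ('Z'=25): chars_in_quartet=3 acc=0x39759 bytes_emitted=3
After char 7 ('8'=60): chars_in_quartet=4 acc=0xE5D67C -> emit E5 D6 7C, reset; bytes_emitted=6
After char 8 ('T'=19): chars_in_quartet=1 acc=0x13 bytes_emitted=6
After char 9 ('M'=12): chars_in_quartet=2 acc=0x4CC bytes_emitted=6
After char 10 ('3'=55): chars_in_quartet=3 acc=0x13337 bytes_emitted=6
After char 11 ('M'=12): chars_in_quartet=4 acc=0x4CCDCC -> emit 4C CD CC, reset; bytes_emitted=9

Answer: 15 96 9D E5 D6 7C 4C CD CC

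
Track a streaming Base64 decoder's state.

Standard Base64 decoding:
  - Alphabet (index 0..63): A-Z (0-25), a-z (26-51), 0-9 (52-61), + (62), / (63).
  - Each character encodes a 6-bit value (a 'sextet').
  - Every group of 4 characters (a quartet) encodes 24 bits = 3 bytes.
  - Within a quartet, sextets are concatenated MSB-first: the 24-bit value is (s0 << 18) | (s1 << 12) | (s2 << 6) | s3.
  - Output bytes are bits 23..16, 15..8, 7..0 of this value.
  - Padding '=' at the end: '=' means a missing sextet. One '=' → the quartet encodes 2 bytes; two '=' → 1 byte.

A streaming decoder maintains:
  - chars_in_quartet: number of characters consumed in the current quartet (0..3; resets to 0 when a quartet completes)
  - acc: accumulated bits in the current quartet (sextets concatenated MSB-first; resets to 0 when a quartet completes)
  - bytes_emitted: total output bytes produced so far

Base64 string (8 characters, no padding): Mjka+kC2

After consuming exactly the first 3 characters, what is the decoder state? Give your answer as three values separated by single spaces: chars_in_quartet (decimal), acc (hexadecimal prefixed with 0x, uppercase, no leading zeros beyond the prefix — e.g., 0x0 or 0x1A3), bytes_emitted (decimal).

After char 0 ('M'=12): chars_in_quartet=1 acc=0xC bytes_emitted=0
After char 1 ('j'=35): chars_in_quartet=2 acc=0x323 bytes_emitted=0
After char 2 ('k'=36): chars_in_quartet=3 acc=0xC8E4 bytes_emitted=0

Answer: 3 0xC8E4 0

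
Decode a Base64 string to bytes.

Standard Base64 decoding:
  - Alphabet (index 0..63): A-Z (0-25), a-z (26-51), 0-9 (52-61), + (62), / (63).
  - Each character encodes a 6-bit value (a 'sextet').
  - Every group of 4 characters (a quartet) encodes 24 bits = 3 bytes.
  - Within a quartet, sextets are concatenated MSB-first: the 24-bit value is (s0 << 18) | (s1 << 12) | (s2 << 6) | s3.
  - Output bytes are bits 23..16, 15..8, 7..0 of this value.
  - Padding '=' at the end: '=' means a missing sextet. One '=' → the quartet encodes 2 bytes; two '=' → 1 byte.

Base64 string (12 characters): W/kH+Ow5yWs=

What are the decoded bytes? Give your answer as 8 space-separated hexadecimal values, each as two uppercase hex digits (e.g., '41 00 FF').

After char 0 ('W'=22): chars_in_quartet=1 acc=0x16 bytes_emitted=0
After char 1 ('/'=63): chars_in_quartet=2 acc=0x5BF bytes_emitted=0
After char 2 ('k'=36): chars_in_quartet=3 acc=0x16FE4 bytes_emitted=0
After char 3 ('H'=7): chars_in_quartet=4 acc=0x5BF907 -> emit 5B F9 07, reset; bytes_emitted=3
After char 4 ('+'=62): chars_in_quartet=1 acc=0x3E bytes_emitted=3
After char 5 ('O'=14): chars_in_quartet=2 acc=0xF8E bytes_emitted=3
After char 6 ('w'=48): chars_in_quartet=3 acc=0x3E3B0 bytes_emitted=3
After char 7 ('5'=57): chars_in_quartet=4 acc=0xF8EC39 -> emit F8 EC 39, reset; bytes_emitted=6
After char 8 ('y'=50): chars_in_quartet=1 acc=0x32 bytes_emitted=6
After char 9 ('W'=22): chars_in_quartet=2 acc=0xC96 bytes_emitted=6
After char 10 ('s'=44): chars_in_quartet=3 acc=0x325AC bytes_emitted=6
Padding '=': partial quartet acc=0x325AC -> emit C9 6B; bytes_emitted=8

Answer: 5B F9 07 F8 EC 39 C9 6B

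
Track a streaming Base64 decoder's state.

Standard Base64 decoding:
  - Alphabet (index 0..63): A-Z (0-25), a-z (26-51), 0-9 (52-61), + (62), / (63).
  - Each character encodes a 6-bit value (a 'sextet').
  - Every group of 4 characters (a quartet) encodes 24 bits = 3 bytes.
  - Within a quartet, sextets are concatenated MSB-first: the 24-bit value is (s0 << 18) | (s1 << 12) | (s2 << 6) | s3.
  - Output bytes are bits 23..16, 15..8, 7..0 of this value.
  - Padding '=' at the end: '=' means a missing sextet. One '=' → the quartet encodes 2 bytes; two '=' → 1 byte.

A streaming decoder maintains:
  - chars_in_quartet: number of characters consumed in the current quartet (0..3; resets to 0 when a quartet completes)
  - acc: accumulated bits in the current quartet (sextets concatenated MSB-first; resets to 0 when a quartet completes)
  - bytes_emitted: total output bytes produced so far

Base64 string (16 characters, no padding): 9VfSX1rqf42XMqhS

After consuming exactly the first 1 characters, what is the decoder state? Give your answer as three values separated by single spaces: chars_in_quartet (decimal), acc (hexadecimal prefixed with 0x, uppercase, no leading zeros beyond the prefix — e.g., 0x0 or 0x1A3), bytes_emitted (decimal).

Answer: 1 0x3D 0

Derivation:
After char 0 ('9'=61): chars_in_quartet=1 acc=0x3D bytes_emitted=0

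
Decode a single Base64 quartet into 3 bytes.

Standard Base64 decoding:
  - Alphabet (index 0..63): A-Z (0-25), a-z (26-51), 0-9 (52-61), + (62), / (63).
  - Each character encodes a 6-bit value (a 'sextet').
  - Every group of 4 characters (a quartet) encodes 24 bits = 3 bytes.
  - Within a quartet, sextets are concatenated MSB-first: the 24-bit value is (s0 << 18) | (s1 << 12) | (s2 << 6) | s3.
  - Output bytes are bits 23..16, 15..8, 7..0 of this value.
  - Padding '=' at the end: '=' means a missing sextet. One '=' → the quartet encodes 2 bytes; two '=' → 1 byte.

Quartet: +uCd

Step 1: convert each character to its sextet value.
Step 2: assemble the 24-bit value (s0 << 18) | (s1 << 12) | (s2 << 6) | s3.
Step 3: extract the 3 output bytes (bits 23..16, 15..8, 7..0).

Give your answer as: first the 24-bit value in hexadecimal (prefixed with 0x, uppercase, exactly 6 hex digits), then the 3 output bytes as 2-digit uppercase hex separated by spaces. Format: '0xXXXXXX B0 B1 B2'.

Sextets: +=62, u=46, C=2, d=29
24-bit: (62<<18) | (46<<12) | (2<<6) | 29
      = 0xF80000 | 0x02E000 | 0x000080 | 0x00001D
      = 0xFAE09D
Bytes: (v>>16)&0xFF=FA, (v>>8)&0xFF=E0, v&0xFF=9D

Answer: 0xFAE09D FA E0 9D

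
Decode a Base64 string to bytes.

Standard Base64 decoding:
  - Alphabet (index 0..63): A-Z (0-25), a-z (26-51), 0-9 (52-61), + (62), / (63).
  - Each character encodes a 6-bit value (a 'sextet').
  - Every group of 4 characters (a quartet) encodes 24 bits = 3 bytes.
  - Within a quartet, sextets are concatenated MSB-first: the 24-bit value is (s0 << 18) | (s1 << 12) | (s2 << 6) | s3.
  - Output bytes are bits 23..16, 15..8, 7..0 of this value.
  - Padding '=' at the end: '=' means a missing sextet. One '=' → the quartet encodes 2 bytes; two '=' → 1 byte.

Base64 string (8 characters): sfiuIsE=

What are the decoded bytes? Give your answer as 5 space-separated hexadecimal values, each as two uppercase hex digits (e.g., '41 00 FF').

After char 0 ('s'=44): chars_in_quartet=1 acc=0x2C bytes_emitted=0
After char 1 ('f'=31): chars_in_quartet=2 acc=0xB1F bytes_emitted=0
After char 2 ('i'=34): chars_in_quartet=3 acc=0x2C7E2 bytes_emitted=0
After char 3 ('u'=46): chars_in_quartet=4 acc=0xB1F8AE -> emit B1 F8 AE, reset; bytes_emitted=3
After char 4 ('I'=8): chars_in_quartet=1 acc=0x8 bytes_emitted=3
After char 5 ('s'=44): chars_in_quartet=2 acc=0x22C bytes_emitted=3
After char 6 ('E'=4): chars_in_quartet=3 acc=0x8B04 bytes_emitted=3
Padding '=': partial quartet acc=0x8B04 -> emit 22 C1; bytes_emitted=5

Answer: B1 F8 AE 22 C1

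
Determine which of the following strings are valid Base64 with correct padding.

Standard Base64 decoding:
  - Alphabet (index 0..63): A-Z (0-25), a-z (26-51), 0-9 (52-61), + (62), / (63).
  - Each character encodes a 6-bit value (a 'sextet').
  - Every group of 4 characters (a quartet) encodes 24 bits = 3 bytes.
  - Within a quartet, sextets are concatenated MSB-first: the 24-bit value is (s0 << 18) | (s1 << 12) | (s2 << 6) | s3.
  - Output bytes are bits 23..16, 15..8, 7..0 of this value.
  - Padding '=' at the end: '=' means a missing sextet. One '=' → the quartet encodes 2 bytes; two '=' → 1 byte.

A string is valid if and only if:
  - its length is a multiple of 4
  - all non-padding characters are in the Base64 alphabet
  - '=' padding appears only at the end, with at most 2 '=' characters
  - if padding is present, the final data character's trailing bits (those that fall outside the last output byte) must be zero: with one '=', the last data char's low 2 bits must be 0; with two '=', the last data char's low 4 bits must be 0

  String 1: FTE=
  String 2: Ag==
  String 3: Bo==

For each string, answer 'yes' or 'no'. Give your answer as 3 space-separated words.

String 1: 'FTE=' → valid
String 2: 'Ag==' → valid
String 3: 'Bo==' → invalid (bad trailing bits)

Answer: yes yes no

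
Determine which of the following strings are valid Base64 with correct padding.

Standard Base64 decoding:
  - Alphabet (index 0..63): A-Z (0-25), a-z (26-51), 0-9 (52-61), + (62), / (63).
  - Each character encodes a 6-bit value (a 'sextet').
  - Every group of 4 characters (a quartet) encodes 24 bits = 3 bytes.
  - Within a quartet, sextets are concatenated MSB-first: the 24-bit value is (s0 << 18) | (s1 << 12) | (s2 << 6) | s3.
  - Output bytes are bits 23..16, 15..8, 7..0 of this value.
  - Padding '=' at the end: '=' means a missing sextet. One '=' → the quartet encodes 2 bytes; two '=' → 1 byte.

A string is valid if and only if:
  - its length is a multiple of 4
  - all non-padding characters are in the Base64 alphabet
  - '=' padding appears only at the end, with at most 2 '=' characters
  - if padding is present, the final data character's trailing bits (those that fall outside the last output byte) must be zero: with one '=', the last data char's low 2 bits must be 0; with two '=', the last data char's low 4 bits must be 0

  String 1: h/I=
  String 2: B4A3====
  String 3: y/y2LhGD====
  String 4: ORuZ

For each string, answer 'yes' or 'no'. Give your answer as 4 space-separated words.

String 1: 'h/I=' → valid
String 2: 'B4A3====' → invalid (4 pad chars (max 2))
String 3: 'y/y2LhGD====' → invalid (4 pad chars (max 2))
String 4: 'ORuZ' → valid

Answer: yes no no yes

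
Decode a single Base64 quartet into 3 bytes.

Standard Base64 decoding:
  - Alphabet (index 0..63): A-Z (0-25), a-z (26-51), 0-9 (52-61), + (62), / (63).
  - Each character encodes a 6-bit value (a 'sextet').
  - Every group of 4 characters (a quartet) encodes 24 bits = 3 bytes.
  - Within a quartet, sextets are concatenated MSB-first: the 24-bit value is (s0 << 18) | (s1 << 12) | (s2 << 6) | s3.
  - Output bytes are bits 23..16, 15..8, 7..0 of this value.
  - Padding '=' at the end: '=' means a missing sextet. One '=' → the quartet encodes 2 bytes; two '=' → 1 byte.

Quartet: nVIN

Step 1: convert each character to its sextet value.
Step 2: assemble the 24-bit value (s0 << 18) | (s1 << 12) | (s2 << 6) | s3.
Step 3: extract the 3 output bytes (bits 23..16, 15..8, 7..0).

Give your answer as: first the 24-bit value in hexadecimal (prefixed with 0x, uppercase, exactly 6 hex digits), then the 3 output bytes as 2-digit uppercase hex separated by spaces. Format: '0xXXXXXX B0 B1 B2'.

Sextets: n=39, V=21, I=8, N=13
24-bit: (39<<18) | (21<<12) | (8<<6) | 13
      = 0x9C0000 | 0x015000 | 0x000200 | 0x00000D
      = 0x9D520D
Bytes: (v>>16)&0xFF=9D, (v>>8)&0xFF=52, v&0xFF=0D

Answer: 0x9D520D 9D 52 0D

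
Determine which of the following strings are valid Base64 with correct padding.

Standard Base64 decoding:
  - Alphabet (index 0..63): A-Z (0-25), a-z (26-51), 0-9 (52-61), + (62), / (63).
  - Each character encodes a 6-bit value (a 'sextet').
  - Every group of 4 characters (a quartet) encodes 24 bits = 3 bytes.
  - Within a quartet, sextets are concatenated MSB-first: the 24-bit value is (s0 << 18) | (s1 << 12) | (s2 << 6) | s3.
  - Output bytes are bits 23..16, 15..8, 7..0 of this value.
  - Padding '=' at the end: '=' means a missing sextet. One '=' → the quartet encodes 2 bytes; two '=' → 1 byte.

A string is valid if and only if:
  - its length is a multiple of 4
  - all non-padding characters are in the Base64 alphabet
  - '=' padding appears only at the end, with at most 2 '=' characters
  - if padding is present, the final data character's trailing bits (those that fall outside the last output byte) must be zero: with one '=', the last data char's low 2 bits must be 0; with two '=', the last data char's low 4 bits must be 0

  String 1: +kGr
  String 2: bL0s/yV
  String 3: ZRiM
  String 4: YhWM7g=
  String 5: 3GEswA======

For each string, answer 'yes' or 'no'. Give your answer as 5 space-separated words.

String 1: '+kGr' → valid
String 2: 'bL0s/yV' → invalid (len=7 not mult of 4)
String 3: 'ZRiM' → valid
String 4: 'YhWM7g=' → invalid (len=7 not mult of 4)
String 5: '3GEswA======' → invalid (6 pad chars (max 2))

Answer: yes no yes no no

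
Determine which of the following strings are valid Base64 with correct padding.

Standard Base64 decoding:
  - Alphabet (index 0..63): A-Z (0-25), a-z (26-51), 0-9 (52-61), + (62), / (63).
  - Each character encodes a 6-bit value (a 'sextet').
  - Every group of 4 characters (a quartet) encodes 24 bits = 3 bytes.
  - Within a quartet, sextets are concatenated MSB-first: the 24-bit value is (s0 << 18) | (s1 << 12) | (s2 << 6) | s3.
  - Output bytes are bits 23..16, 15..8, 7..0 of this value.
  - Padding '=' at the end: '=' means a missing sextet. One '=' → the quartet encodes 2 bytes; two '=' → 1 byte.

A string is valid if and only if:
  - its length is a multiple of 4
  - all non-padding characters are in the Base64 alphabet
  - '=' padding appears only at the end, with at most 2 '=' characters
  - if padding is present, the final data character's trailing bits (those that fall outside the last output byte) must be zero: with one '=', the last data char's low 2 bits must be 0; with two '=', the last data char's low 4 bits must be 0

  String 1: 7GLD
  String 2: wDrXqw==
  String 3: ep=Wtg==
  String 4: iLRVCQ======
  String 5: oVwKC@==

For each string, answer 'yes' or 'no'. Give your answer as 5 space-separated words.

Answer: yes yes no no no

Derivation:
String 1: '7GLD' → valid
String 2: 'wDrXqw==' → valid
String 3: 'ep=Wtg==' → invalid (bad char(s): ['=']; '=' in middle)
String 4: 'iLRVCQ======' → invalid (6 pad chars (max 2))
String 5: 'oVwKC@==' → invalid (bad char(s): ['@'])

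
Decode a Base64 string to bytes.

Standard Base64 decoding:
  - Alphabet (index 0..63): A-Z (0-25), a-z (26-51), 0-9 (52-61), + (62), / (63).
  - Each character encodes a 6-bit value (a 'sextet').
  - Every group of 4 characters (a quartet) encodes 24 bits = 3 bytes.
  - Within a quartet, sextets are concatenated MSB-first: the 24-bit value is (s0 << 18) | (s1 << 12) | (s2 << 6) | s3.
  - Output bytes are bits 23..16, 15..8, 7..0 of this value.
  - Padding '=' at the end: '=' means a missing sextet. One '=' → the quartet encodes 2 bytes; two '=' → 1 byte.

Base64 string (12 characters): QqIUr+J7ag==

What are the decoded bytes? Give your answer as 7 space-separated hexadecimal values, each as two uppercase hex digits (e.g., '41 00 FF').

After char 0 ('Q'=16): chars_in_quartet=1 acc=0x10 bytes_emitted=0
After char 1 ('q'=42): chars_in_quartet=2 acc=0x42A bytes_emitted=0
After char 2 ('I'=8): chars_in_quartet=3 acc=0x10A88 bytes_emitted=0
After char 3 ('U'=20): chars_in_quartet=4 acc=0x42A214 -> emit 42 A2 14, reset; bytes_emitted=3
After char 4 ('r'=43): chars_in_quartet=1 acc=0x2B bytes_emitted=3
After char 5 ('+'=62): chars_in_quartet=2 acc=0xAFE bytes_emitted=3
After char 6 ('J'=9): chars_in_quartet=3 acc=0x2BF89 bytes_emitted=3
After char 7 ('7'=59): chars_in_quartet=4 acc=0xAFE27B -> emit AF E2 7B, reset; bytes_emitted=6
After char 8 ('a'=26): chars_in_quartet=1 acc=0x1A bytes_emitted=6
After char 9 ('g'=32): chars_in_quartet=2 acc=0x6A0 bytes_emitted=6
Padding '==': partial quartet acc=0x6A0 -> emit 6A; bytes_emitted=7

Answer: 42 A2 14 AF E2 7B 6A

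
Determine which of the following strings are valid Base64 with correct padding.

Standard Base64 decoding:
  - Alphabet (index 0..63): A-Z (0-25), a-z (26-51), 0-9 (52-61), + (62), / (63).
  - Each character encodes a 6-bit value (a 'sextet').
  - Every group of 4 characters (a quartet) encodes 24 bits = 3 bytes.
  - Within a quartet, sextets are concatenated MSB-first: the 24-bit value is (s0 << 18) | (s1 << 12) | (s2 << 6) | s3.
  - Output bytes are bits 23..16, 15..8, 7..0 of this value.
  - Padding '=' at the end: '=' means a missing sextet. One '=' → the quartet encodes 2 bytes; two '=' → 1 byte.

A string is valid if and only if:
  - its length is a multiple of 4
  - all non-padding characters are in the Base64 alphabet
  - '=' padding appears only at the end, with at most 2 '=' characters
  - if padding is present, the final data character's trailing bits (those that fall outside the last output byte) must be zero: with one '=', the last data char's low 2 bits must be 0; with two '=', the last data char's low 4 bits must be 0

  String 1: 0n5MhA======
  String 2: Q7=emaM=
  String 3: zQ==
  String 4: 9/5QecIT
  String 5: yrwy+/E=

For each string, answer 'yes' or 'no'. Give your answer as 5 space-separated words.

String 1: '0n5MhA======' → invalid (6 pad chars (max 2))
String 2: 'Q7=emaM=' → invalid (bad char(s): ['=']; '=' in middle)
String 3: 'zQ==' → valid
String 4: '9/5QecIT' → valid
String 5: 'yrwy+/E=' → valid

Answer: no no yes yes yes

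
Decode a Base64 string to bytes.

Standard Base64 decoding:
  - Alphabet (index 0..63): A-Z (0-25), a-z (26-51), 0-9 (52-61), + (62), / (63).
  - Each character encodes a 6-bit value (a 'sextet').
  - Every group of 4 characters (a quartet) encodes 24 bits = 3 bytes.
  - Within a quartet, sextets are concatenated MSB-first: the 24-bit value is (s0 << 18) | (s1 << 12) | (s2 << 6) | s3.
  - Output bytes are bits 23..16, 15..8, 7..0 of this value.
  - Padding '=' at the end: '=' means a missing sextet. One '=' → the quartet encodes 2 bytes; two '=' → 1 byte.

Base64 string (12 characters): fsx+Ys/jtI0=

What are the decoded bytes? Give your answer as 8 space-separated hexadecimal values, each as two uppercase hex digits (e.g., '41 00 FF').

Answer: 7E CC 7E 62 CF E3 B4 8D

Derivation:
After char 0 ('f'=31): chars_in_quartet=1 acc=0x1F bytes_emitted=0
After char 1 ('s'=44): chars_in_quartet=2 acc=0x7EC bytes_emitted=0
After char 2 ('x'=49): chars_in_quartet=3 acc=0x1FB31 bytes_emitted=0
After char 3 ('+'=62): chars_in_quartet=4 acc=0x7ECC7E -> emit 7E CC 7E, reset; bytes_emitted=3
After char 4 ('Y'=24): chars_in_quartet=1 acc=0x18 bytes_emitted=3
After char 5 ('s'=44): chars_in_quartet=2 acc=0x62C bytes_emitted=3
After char 6 ('/'=63): chars_in_quartet=3 acc=0x18B3F bytes_emitted=3
After char 7 ('j'=35): chars_in_quartet=4 acc=0x62CFE3 -> emit 62 CF E3, reset; bytes_emitted=6
After char 8 ('t'=45): chars_in_quartet=1 acc=0x2D bytes_emitted=6
After char 9 ('I'=8): chars_in_quartet=2 acc=0xB48 bytes_emitted=6
After char 10 ('0'=52): chars_in_quartet=3 acc=0x2D234 bytes_emitted=6
Padding '=': partial quartet acc=0x2D234 -> emit B4 8D; bytes_emitted=8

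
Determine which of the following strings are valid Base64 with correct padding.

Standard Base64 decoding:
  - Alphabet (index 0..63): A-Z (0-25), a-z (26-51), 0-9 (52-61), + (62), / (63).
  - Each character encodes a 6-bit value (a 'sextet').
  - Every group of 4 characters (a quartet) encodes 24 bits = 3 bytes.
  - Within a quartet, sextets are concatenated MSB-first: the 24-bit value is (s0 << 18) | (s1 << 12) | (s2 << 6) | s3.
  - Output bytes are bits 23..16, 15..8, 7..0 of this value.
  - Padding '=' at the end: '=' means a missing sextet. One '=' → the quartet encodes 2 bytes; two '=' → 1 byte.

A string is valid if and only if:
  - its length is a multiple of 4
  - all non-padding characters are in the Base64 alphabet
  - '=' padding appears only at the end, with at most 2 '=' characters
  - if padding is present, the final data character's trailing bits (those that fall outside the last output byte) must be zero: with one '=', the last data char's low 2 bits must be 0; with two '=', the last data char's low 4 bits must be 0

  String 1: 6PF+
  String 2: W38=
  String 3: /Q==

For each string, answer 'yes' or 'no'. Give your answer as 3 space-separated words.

Answer: yes yes yes

Derivation:
String 1: '6PF+' → valid
String 2: 'W38=' → valid
String 3: '/Q==' → valid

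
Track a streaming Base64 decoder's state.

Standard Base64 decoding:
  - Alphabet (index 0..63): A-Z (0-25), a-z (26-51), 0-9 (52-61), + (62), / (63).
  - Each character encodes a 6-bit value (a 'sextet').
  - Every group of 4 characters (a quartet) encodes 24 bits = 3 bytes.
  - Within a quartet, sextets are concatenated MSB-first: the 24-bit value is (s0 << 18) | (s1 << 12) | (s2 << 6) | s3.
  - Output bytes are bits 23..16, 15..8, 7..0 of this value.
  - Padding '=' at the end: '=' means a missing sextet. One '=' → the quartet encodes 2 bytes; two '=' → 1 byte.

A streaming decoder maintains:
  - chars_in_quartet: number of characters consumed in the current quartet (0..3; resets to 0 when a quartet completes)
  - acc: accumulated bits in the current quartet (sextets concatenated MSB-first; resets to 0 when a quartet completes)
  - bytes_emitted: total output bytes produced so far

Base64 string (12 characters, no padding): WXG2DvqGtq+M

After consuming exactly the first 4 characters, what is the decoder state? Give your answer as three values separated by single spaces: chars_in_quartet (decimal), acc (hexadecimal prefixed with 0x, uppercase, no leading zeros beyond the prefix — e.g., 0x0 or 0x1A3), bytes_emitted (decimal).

After char 0 ('W'=22): chars_in_quartet=1 acc=0x16 bytes_emitted=0
After char 1 ('X'=23): chars_in_quartet=2 acc=0x597 bytes_emitted=0
After char 2 ('G'=6): chars_in_quartet=3 acc=0x165C6 bytes_emitted=0
After char 3 ('2'=54): chars_in_quartet=4 acc=0x5971B6 -> emit 59 71 B6, reset; bytes_emitted=3

Answer: 0 0x0 3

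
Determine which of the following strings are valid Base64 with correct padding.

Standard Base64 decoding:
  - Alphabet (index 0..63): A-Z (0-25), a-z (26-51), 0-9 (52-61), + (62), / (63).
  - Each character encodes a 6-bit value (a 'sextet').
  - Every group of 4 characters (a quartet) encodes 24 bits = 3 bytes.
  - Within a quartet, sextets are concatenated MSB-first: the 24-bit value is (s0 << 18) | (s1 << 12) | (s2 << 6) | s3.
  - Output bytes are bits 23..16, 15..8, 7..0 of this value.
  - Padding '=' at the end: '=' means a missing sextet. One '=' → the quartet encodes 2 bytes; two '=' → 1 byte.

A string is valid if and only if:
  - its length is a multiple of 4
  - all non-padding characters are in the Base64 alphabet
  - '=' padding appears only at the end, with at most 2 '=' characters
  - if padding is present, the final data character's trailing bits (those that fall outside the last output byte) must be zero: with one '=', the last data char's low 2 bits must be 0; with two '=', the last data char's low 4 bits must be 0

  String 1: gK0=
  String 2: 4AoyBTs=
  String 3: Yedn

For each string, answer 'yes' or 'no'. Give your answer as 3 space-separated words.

Answer: yes yes yes

Derivation:
String 1: 'gK0=' → valid
String 2: '4AoyBTs=' → valid
String 3: 'Yedn' → valid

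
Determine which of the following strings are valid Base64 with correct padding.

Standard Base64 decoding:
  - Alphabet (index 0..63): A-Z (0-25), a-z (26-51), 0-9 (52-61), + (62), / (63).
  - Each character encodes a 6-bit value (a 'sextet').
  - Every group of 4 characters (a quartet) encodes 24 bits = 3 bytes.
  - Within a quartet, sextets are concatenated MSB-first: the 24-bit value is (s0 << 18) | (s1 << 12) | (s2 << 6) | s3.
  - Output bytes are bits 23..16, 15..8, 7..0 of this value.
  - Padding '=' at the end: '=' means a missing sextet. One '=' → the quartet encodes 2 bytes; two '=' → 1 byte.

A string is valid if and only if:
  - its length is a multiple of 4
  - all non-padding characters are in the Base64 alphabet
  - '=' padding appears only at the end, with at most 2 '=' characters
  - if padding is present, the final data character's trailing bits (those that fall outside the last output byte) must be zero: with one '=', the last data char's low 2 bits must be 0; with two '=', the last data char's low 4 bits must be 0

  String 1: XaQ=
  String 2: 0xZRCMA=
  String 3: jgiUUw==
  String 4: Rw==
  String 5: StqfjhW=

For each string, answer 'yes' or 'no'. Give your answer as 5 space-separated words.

Answer: yes yes yes yes no

Derivation:
String 1: 'XaQ=' → valid
String 2: '0xZRCMA=' → valid
String 3: 'jgiUUw==' → valid
String 4: 'Rw==' → valid
String 5: 'StqfjhW=' → invalid (bad trailing bits)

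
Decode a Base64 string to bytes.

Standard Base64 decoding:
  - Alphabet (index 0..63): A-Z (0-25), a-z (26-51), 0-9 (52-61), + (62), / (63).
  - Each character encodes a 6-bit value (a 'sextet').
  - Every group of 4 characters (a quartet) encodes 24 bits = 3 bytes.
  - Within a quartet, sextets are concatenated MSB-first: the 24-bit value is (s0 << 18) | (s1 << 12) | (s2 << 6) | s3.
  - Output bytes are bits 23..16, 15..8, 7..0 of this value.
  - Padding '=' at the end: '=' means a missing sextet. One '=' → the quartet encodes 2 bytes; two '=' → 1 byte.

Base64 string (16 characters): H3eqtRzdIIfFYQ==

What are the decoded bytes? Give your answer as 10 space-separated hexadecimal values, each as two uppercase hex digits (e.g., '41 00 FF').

Answer: 1F 77 AA B5 1C DD 20 87 C5 61

Derivation:
After char 0 ('H'=7): chars_in_quartet=1 acc=0x7 bytes_emitted=0
After char 1 ('3'=55): chars_in_quartet=2 acc=0x1F7 bytes_emitted=0
After char 2 ('e'=30): chars_in_quartet=3 acc=0x7DDE bytes_emitted=0
After char 3 ('q'=42): chars_in_quartet=4 acc=0x1F77AA -> emit 1F 77 AA, reset; bytes_emitted=3
After char 4 ('t'=45): chars_in_quartet=1 acc=0x2D bytes_emitted=3
After char 5 ('R'=17): chars_in_quartet=2 acc=0xB51 bytes_emitted=3
After char 6 ('z'=51): chars_in_quartet=3 acc=0x2D473 bytes_emitted=3
After char 7 ('d'=29): chars_in_quartet=4 acc=0xB51CDD -> emit B5 1C DD, reset; bytes_emitted=6
After char 8 ('I'=8): chars_in_quartet=1 acc=0x8 bytes_emitted=6
After char 9 ('I'=8): chars_in_quartet=2 acc=0x208 bytes_emitted=6
After char 10 ('f'=31): chars_in_quartet=3 acc=0x821F bytes_emitted=6
After char 11 ('F'=5): chars_in_quartet=4 acc=0x2087C5 -> emit 20 87 C5, reset; bytes_emitted=9
After char 12 ('Y'=24): chars_in_quartet=1 acc=0x18 bytes_emitted=9
After char 13 ('Q'=16): chars_in_quartet=2 acc=0x610 bytes_emitted=9
Padding '==': partial quartet acc=0x610 -> emit 61; bytes_emitted=10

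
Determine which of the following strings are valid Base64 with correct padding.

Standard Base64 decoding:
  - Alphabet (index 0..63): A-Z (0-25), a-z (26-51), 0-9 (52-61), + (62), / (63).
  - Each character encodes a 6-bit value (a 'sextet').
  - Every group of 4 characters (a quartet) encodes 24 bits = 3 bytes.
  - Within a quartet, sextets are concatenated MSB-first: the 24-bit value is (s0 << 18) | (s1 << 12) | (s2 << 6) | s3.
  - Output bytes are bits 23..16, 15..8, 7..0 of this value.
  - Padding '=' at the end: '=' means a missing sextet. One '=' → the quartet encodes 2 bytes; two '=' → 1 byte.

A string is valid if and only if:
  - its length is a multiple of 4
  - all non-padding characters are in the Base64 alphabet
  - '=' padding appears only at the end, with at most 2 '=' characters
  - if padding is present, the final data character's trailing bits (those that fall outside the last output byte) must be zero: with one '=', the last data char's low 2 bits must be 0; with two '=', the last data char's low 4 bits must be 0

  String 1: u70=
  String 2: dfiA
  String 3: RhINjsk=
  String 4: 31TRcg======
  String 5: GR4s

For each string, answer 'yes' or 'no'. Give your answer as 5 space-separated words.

String 1: 'u70=' → valid
String 2: 'dfiA' → valid
String 3: 'RhINjsk=' → valid
String 4: '31TRcg======' → invalid (6 pad chars (max 2))
String 5: 'GR4s' → valid

Answer: yes yes yes no yes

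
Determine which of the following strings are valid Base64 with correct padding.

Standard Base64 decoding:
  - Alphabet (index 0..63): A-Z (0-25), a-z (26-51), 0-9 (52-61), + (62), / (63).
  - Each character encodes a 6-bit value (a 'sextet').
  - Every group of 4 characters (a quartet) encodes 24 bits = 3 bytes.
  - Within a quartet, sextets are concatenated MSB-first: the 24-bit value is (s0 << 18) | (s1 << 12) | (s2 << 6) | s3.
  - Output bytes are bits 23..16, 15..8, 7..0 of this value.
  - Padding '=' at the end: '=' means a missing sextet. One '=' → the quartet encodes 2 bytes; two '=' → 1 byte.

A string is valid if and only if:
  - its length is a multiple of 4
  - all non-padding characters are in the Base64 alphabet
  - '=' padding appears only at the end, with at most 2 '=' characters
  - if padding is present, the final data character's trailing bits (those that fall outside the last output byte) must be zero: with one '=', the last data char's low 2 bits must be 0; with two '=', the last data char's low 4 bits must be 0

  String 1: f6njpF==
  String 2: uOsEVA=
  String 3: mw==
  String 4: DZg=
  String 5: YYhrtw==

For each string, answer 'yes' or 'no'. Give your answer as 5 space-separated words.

String 1: 'f6njpF==' → invalid (bad trailing bits)
String 2: 'uOsEVA=' → invalid (len=7 not mult of 4)
String 3: 'mw==' → valid
String 4: 'DZg=' → valid
String 5: 'YYhrtw==' → valid

Answer: no no yes yes yes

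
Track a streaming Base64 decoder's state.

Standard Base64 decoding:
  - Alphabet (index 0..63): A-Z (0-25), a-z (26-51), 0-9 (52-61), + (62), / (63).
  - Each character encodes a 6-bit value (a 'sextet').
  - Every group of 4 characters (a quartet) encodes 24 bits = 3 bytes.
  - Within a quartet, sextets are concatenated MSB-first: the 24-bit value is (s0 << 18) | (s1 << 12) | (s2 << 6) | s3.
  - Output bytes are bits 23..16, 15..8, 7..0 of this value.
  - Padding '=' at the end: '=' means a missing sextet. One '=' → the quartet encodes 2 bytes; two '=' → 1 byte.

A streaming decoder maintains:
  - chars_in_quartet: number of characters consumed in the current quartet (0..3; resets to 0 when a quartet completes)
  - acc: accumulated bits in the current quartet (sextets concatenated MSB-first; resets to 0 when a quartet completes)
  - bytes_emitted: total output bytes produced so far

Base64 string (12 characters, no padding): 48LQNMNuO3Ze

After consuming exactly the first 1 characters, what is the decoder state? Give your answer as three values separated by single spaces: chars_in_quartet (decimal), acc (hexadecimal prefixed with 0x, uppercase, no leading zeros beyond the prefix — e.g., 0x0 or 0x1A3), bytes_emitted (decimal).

Answer: 1 0x38 0

Derivation:
After char 0 ('4'=56): chars_in_quartet=1 acc=0x38 bytes_emitted=0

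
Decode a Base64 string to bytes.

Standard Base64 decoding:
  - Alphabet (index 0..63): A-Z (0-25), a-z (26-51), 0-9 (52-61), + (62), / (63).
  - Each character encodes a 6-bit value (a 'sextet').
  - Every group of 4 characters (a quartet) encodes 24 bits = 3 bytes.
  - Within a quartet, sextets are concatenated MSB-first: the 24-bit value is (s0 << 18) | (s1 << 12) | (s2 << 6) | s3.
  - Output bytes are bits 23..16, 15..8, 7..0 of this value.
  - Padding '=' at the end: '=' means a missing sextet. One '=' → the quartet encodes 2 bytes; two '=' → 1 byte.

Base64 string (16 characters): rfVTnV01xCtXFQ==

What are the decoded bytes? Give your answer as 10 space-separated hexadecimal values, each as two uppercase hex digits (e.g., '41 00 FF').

Answer: AD F5 53 9D 5D 35 C4 2B 57 15

Derivation:
After char 0 ('r'=43): chars_in_quartet=1 acc=0x2B bytes_emitted=0
After char 1 ('f'=31): chars_in_quartet=2 acc=0xADF bytes_emitted=0
After char 2 ('V'=21): chars_in_quartet=3 acc=0x2B7D5 bytes_emitted=0
After char 3 ('T'=19): chars_in_quartet=4 acc=0xADF553 -> emit AD F5 53, reset; bytes_emitted=3
After char 4 ('n'=39): chars_in_quartet=1 acc=0x27 bytes_emitted=3
After char 5 ('V'=21): chars_in_quartet=2 acc=0x9D5 bytes_emitted=3
After char 6 ('0'=52): chars_in_quartet=3 acc=0x27574 bytes_emitted=3
After char 7 ('1'=53): chars_in_quartet=4 acc=0x9D5D35 -> emit 9D 5D 35, reset; bytes_emitted=6
After char 8 ('x'=49): chars_in_quartet=1 acc=0x31 bytes_emitted=6
After char 9 ('C'=2): chars_in_quartet=2 acc=0xC42 bytes_emitted=6
After char 10 ('t'=45): chars_in_quartet=3 acc=0x310AD bytes_emitted=6
After char 11 ('X'=23): chars_in_quartet=4 acc=0xC42B57 -> emit C4 2B 57, reset; bytes_emitted=9
After char 12 ('F'=5): chars_in_quartet=1 acc=0x5 bytes_emitted=9
After char 13 ('Q'=16): chars_in_quartet=2 acc=0x150 bytes_emitted=9
Padding '==': partial quartet acc=0x150 -> emit 15; bytes_emitted=10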